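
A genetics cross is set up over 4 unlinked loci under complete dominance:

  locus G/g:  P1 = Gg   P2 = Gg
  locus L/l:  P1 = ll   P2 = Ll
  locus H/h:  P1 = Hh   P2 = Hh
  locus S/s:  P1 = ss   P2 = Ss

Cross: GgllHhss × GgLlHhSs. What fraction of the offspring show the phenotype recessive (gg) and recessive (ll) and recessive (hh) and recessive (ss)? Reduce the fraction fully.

GgllHhss gametes: GlHs×4, Glhs×4, glHs×4, glhs×4
GgLlHhSs gametes: GLHS×1, GLHs×1, GLhS×1, GLhs×1, GlHS×1, GlHs×1, GlhS×1, Glhs×1, gLHS×1, gLHs×1, gLhS×1, gLhs×1, glHS×1, glHs×1, glhS×1, glhs×1
GgllHhss×GgLlHhSs grid (16·16=256): GGLlHHSs=4 GGLlHHss=4 GGLlHhSs=8 GGLlHhss=8 GGLlhhSs=4 GGLlhhss=4 GGllHHSs=4 GGllHHss=4 GGllHhSs=8 GGllHhss=8 GGllhhSs=4 GGllhhss=4 GgLlHHSs=8 GgLlHHss=8 GgLlHhSs=16 GgLlHhss=16 GgLlhhSs=8 GgLlhhss=8 GgllHHSs=8 GgllHHss=8 GgllHhSs=16 GgllHhss=16 GgllhhSs=8 Ggllhhss=8 ggLlHHSs=4 ggLlHHss=4 ggLlHhSs=8 ggLlHhss=8 ggLlhhSs=4 ggLlhhss=4 ggllHHSs=4 ggllHHss=4 ggllHhSs=8 ggllHhss=8 ggllhhSs=4 ggllhhss=4
gg ll hh ss hits 4/256; gcd=4; 4÷4/256÷4 = 1/64

P(gg ll hh ss) = 1/64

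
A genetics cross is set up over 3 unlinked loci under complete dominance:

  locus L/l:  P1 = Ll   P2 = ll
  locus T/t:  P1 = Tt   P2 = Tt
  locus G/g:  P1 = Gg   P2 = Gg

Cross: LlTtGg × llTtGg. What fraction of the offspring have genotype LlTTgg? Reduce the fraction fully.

LlTtGg gametes: LTG×1, LTg×1, LtG×1, Ltg×1, lTG×1, lTg×1, ltG×1, ltg×1
llTtGg gametes: lTG×2, lTg×2, ltG×2, ltg×2
LlTtGg×llTtGg grid (8·8=64): LlTTGG=2 LlTTGg=4 LlTTgg=2 LlTtGG=4 LlTtGg=8 LlTtgg=4 LlttGG=2 LlttGg=4 Llttgg=2 llTTGG=2 llTTGg=4 llTTgg=2 llTtGG=4 llTtGg=8 llTtgg=4 llttGG=2 llttGg=4 llttgg=2
LlTTgg hits 2/64; gcd=2; 2÷2/64÷2 = 1/32

P(LlTTgg) = 1/32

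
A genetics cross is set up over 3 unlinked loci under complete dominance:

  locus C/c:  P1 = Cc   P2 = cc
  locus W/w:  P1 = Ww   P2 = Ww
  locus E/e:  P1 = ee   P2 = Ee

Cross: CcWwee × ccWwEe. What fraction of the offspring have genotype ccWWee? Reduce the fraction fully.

CcWwee gametes: CWe×2, Cwe×2, cWe×2, cwe×2
ccWwEe gametes: cWE×2, cWe×2, cwE×2, cwe×2
CcWwee×ccWwEe grid (8·8=64): CcWWEe=4 CcWWee=4 CcWwEe=8 CcWwee=8 CcwwEe=4 Ccwwee=4 ccWWEe=4 ccWWee=4 ccWwEe=8 ccWwee=8 ccwwEe=4 ccwwee=4
ccWWee hits 4/64; gcd=4; 4÷4/64÷4 = 1/16

P(ccWWee) = 1/16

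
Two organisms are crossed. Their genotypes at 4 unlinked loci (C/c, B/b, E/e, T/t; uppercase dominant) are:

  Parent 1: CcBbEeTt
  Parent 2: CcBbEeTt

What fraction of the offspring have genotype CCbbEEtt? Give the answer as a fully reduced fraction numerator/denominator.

P(CCbbEEtt) = 1/256

CcBbEeTt gametes: CBET×1, CBEt×1, CBeT×1, CBet×1, CbET×1, CbEt×1, CbeT×1, Cbet×1, cBET×1, cBEt×1, cBeT×1, cBet×1, cbET×1, cbEt×1, cbeT×1, cbet×1
CcBbEeTt gametes: CBET×1, CBEt×1, CBeT×1, CBet×1, CbET×1, CbEt×1, CbeT×1, Cbet×1, cBET×1, cBEt×1, cBeT×1, cBet×1, cbET×1, cbEt×1, cbeT×1, cbet×1
CcBbEeTt×CcBbEeTt grid (16·16=256): CCBBEETT=1 CCBBEETt=2 CCBBEEtt=1 CCBBEeTT=2 CCBBEeTt=4 CCBBEett=2 CCBBeeTT=1 CCBBeeTt=2 CCBBeett=1 CCBbEETT=2 CCBbEETt=4 CCBbEEtt=2 CCBbEeTT=4 CCBbEeTt=8 CCBbEett=4 CCBbeeTT=2 CCBbeeTt=4 CCBbeett=2 CCbbEETT=1 CCbbEETt=2 CCbbEEtt=1 CCbbEeTT=2 CCbbEeTt=4 CCbbEett=2 CCbbeeTT=1 CCbbeeTt=2 CCbbeett=1 CcBBEETT=2 CcBBEETt=4 CcBBEEtt=2 CcBBEeTT=4 CcBBEeTt=8 CcBBEett=4 CcBBeeTT=2 CcBBeeTt=4 CcBBeett=2 CcBbEETT=4 CcBbEETt=8 CcBbEEtt=4 CcBbEeTT=8 CcBbEeTt=16 CcBbEett=8 CcBbeeTT=4 CcBbeeTt=8 CcBbeett=4 CcbbEETT=2 CcbbEETt=4 CcbbEEtt=2 CcbbEeTT=4 CcbbEeTt=8 CcbbEett=4 CcbbeeTT=2 CcbbeeTt=4 Ccbbeett=2 ccBBEETT=1 ccBBEETt=2 ccBBEEtt=1 ccBBEeTT=2 ccBBEeTt=4 ccBBEett=2 ccBBeeTT=1 ccBBeeTt=2 ccBBeett=1 ccBbEETT=2 ccBbEETt=4 ccBbEEtt=2 ccBbEeTT=4 ccBbEeTt=8 ccBbEett=4 ccBbeeTT=2 ccBbeeTt=4 ccBbeett=2 ccbbEETT=1 ccbbEETt=2 ccbbEEtt=1 ccbbEeTT=2 ccbbEeTt=4 ccbbEett=2 ccbbeeTT=1 ccbbeeTt=2 ccbbeett=1
CCbbEEtt hits 1/256; gcd=1; 1÷1/256÷1 = 1/256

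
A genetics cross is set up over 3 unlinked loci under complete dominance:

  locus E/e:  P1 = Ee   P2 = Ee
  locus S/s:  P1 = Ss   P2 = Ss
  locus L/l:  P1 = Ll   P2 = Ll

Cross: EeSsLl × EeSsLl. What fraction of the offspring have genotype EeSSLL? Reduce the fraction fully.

P(EeSSLL) = 1/32

EeSsLl gametes: ESL×1, ESl×1, EsL×1, Esl×1, eSL×1, eSl×1, esL×1, esl×1
EeSsLl gametes: ESL×1, ESl×1, EsL×1, Esl×1, eSL×1, eSl×1, esL×1, esl×1
EeSsLl×EeSsLl grid (8·8=64): EESSLL=1 EESSLl=2 EESSll=1 EESsLL=2 EESsLl=4 EESsll=2 EEssLL=1 EEssLl=2 EEssll=1 EeSSLL=2 EeSSLl=4 EeSSll=2 EeSsLL=4 EeSsLl=8 EeSsll=4 EessLL=2 EessLl=4 Eessll=2 eeSSLL=1 eeSSLl=2 eeSSll=1 eeSsLL=2 eeSsLl=4 eeSsll=2 eessLL=1 eessLl=2 eessll=1
EeSSLL hits 2/64; gcd=2; 2÷2/64÷2 = 1/32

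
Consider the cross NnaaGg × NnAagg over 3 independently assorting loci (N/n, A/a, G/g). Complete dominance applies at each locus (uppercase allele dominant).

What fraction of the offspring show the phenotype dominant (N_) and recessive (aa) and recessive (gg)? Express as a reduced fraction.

NnaaGg gametes: NaG×2, Nag×2, naG×2, nag×2
NnAagg gametes: NAg×2, Nag×2, nAg×2, nag×2
NnaaGg×NnAagg grid (8·8=64): NNAaGg=4 NNAagg=4 NNaaGg=4 NNaagg=4 NnAaGg=8 NnAagg=8 NnaaGg=8 Nnaagg=8 nnAaGg=4 nnAagg=4 nnaaGg=4 nnaagg=4
N_ aa gg hits 12/64; gcd=4; 12÷4/64÷4 = 3/16

P(N_ aa gg) = 3/16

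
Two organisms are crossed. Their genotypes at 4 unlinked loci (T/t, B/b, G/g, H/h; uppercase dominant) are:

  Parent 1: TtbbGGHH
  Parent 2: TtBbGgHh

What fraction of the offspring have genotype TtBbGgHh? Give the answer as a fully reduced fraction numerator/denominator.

P(TtBbGgHh) = 1/16

TtbbGGHH gametes: TbGH×8, tbGH×8
TtBbGgHh gametes: TBGH×1, TBGh×1, TBgH×1, TBgh×1, TbGH×1, TbGh×1, TbgH×1, Tbgh×1, tBGH×1, tBGh×1, tBgH×1, tBgh×1, tbGH×1, tbGh×1, tbgH×1, tbgh×1
TtbbGGHH×TtBbGgHh grid (16·16=256): TTBbGGHH=8 TTBbGGHh=8 TTBbGgHH=8 TTBbGgHh=8 TTbbGGHH=8 TTbbGGHh=8 TTbbGgHH=8 TTbbGgHh=8 TtBbGGHH=16 TtBbGGHh=16 TtBbGgHH=16 TtBbGgHh=16 TtbbGGHH=16 TtbbGGHh=16 TtbbGgHH=16 TtbbGgHh=16 ttBbGGHH=8 ttBbGGHh=8 ttBbGgHH=8 ttBbGgHh=8 ttbbGGHH=8 ttbbGGHh=8 ttbbGgHH=8 ttbbGgHh=8
TtBbGgHh hits 16/256; gcd=16; 16÷16/256÷16 = 1/16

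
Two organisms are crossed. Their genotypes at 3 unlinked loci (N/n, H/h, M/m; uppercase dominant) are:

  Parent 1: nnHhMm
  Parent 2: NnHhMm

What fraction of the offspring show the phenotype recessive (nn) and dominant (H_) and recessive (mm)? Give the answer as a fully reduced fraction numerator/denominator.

nnHhMm gametes: nHM×2, nHm×2, nhM×2, nhm×2
NnHhMm gametes: NHM×1, NHm×1, NhM×1, Nhm×1, nHM×1, nHm×1, nhM×1, nhm×1
nnHhMm×NnHhMm grid (8·8=64): NnHHMM=2 NnHHMm=4 NnHHmm=2 NnHhMM=4 NnHhMm=8 NnHhmm=4 NnhhMM=2 NnhhMm=4 Nnhhmm=2 nnHHMM=2 nnHHMm=4 nnHHmm=2 nnHhMM=4 nnHhMm=8 nnHhmm=4 nnhhMM=2 nnhhMm=4 nnhhmm=2
nn H_ mm hits 6/64; gcd=2; 6÷2/64÷2 = 3/32

P(nn H_ mm) = 3/32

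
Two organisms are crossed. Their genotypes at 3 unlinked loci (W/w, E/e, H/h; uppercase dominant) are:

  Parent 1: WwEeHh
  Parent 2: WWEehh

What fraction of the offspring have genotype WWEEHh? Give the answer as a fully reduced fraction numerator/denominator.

P(WWEEHh) = 1/16

WwEeHh gametes: WEH×1, WEh×1, WeH×1, Weh×1, wEH×1, wEh×1, weH×1, weh×1
WWEehh gametes: WEh×4, Weh×4
WwEeHh×WWEehh grid (8·8=64): WWEEHh=4 WWEEhh=4 WWEeHh=8 WWEehh=8 WWeeHh=4 WWeehh=4 WwEEHh=4 WwEEhh=4 WwEeHh=8 WwEehh=8 WweeHh=4 Wweehh=4
WWEEHh hits 4/64; gcd=4; 4÷4/64÷4 = 1/16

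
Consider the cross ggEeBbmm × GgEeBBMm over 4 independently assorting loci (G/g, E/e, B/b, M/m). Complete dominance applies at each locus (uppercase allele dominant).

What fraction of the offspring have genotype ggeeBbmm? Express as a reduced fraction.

P(ggeeBbmm) = 1/32

ggEeBbmm gametes: gEBm×4, gEbm×4, geBm×4, gebm×4
GgEeBBMm gametes: GEBM×2, GEBm×2, GeBM×2, GeBm×2, gEBM×2, gEBm×2, geBM×2, geBm×2
ggEeBbmm×GgEeBBMm grid (16·16=256): GgEEBBMm=8 GgEEBBmm=8 GgEEBbMm=8 GgEEBbmm=8 GgEeBBMm=16 GgEeBBmm=16 GgEeBbMm=16 GgEeBbmm=16 GgeeBBMm=8 GgeeBBmm=8 GgeeBbMm=8 GgeeBbmm=8 ggEEBBMm=8 ggEEBBmm=8 ggEEBbMm=8 ggEEBbmm=8 ggEeBBMm=16 ggEeBBmm=16 ggEeBbMm=16 ggEeBbmm=16 ggeeBBMm=8 ggeeBBmm=8 ggeeBbMm=8 ggeeBbmm=8
ggeeBbmm hits 8/256; gcd=8; 8÷8/256÷8 = 1/32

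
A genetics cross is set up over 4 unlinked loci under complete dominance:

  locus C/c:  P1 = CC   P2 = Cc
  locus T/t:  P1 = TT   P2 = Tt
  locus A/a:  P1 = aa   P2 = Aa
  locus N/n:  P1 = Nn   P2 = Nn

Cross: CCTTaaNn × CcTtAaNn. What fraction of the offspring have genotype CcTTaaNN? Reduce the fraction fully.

P(CcTTaaNN) = 1/32

CCTTaaNn gametes: CTaN×8, CTan×8
CcTtAaNn gametes: CTAN×1, CTAn×1, CTaN×1, CTan×1, CtAN×1, CtAn×1, CtaN×1, Ctan×1, cTAN×1, cTAn×1, cTaN×1, cTan×1, ctAN×1, ctAn×1, ctaN×1, ctan×1
CCTTaaNn×CcTtAaNn grid (16·16=256): CCTTAaNN=8 CCTTAaNn=16 CCTTAann=8 CCTTaaNN=8 CCTTaaNn=16 CCTTaann=8 CCTtAaNN=8 CCTtAaNn=16 CCTtAann=8 CCTtaaNN=8 CCTtaaNn=16 CCTtaann=8 CcTTAaNN=8 CcTTAaNn=16 CcTTAann=8 CcTTaaNN=8 CcTTaaNn=16 CcTTaann=8 CcTtAaNN=8 CcTtAaNn=16 CcTtAann=8 CcTtaaNN=8 CcTtaaNn=16 CcTtaann=8
CcTTaaNN hits 8/256; gcd=8; 8÷8/256÷8 = 1/32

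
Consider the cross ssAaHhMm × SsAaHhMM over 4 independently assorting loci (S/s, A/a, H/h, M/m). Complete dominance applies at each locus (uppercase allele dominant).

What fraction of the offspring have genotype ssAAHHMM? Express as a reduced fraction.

P(ssAAHHMM) = 1/64

ssAaHhMm gametes: sAHM×2, sAHm×2, sAhM×2, sAhm×2, saHM×2, saHm×2, sahM×2, sahm×2
SsAaHhMM gametes: SAHM×2, SAhM×2, SaHM×2, SahM×2, sAHM×2, sAhM×2, saHM×2, sahM×2
ssAaHhMm×SsAaHhMM grid (16·16=256): SsAAHHMM=4 SsAAHHMm=4 SsAAHhMM=8 SsAAHhMm=8 SsAAhhMM=4 SsAAhhMm=4 SsAaHHMM=8 SsAaHHMm=8 SsAaHhMM=16 SsAaHhMm=16 SsAahhMM=8 SsAahhMm=8 SsaaHHMM=4 SsaaHHMm=4 SsaaHhMM=8 SsaaHhMm=8 SsaahhMM=4 SsaahhMm=4 ssAAHHMM=4 ssAAHHMm=4 ssAAHhMM=8 ssAAHhMm=8 ssAAhhMM=4 ssAAhhMm=4 ssAaHHMM=8 ssAaHHMm=8 ssAaHhMM=16 ssAaHhMm=16 ssAahhMM=8 ssAahhMm=8 ssaaHHMM=4 ssaaHHMm=4 ssaaHhMM=8 ssaaHhMm=8 ssaahhMM=4 ssaahhMm=4
ssAAHHMM hits 4/256; gcd=4; 4÷4/256÷4 = 1/64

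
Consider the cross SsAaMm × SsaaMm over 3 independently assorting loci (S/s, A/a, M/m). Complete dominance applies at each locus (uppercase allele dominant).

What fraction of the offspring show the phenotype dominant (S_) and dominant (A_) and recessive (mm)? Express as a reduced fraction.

P(S_ A_ mm) = 3/32

SsAaMm gametes: SAM×1, SAm×1, SaM×1, Sam×1, sAM×1, sAm×1, saM×1, sam×1
SsaaMm gametes: SaM×2, Sam×2, saM×2, sam×2
SsAaMm×SsaaMm grid (8·8=64): SSAaMM=2 SSAaMm=4 SSAamm=2 SSaaMM=2 SSaaMm=4 SSaamm=2 SsAaMM=4 SsAaMm=8 SsAamm=4 SsaaMM=4 SsaaMm=8 Ssaamm=4 ssAaMM=2 ssAaMm=4 ssAamm=2 ssaaMM=2 ssaaMm=4 ssaamm=2
S_ A_ mm hits 6/64; gcd=2; 6÷2/64÷2 = 3/32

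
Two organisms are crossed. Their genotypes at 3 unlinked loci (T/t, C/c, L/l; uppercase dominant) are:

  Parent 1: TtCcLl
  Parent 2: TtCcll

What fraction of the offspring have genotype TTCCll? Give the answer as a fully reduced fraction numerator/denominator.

P(TTCCll) = 1/32

TtCcLl gametes: TCL×1, TCl×1, TcL×1, Tcl×1, tCL×1, tCl×1, tcL×1, tcl×1
TtCcll gametes: TCl×2, Tcl×2, tCl×2, tcl×2
TtCcLl×TtCcll grid (8·8=64): TTCCLl=2 TTCCll=2 TTCcLl=4 TTCcll=4 TTccLl=2 TTccll=2 TtCCLl=4 TtCCll=4 TtCcLl=8 TtCcll=8 TtccLl=4 Ttccll=4 ttCCLl=2 ttCCll=2 ttCcLl=4 ttCcll=4 ttccLl=2 ttccll=2
TTCCll hits 2/64; gcd=2; 2÷2/64÷2 = 1/32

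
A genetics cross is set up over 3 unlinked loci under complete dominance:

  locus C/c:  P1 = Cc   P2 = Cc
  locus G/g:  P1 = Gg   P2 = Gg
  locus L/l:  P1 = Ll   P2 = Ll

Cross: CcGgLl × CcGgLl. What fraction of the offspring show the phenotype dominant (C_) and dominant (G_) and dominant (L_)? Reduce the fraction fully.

CcGgLl gametes: CGL×1, CGl×1, CgL×1, Cgl×1, cGL×1, cGl×1, cgL×1, cgl×1
CcGgLl gametes: CGL×1, CGl×1, CgL×1, Cgl×1, cGL×1, cGl×1, cgL×1, cgl×1
CcGgLl×CcGgLl grid (8·8=64): CCGGLL=1 CCGGLl=2 CCGGll=1 CCGgLL=2 CCGgLl=4 CCGgll=2 CCggLL=1 CCggLl=2 CCggll=1 CcGGLL=2 CcGGLl=4 CcGGll=2 CcGgLL=4 CcGgLl=8 CcGgll=4 CcggLL=2 CcggLl=4 Ccggll=2 ccGGLL=1 ccGGLl=2 ccGGll=1 ccGgLL=2 ccGgLl=4 ccGgll=2 ccggLL=1 ccggLl=2 ccggll=1
C_ G_ L_ hits 27/64; gcd=1; 27÷1/64÷1 = 27/64

P(C_ G_ L_) = 27/64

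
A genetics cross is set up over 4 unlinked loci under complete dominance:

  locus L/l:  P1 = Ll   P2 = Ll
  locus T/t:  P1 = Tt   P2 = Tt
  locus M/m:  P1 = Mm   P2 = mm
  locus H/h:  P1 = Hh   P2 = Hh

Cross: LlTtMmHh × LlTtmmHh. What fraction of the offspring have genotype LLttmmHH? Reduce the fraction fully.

LlTtMmHh gametes: LTMH×1, LTMh×1, LTmH×1, LTmh×1, LtMH×1, LtMh×1, LtmH×1, Ltmh×1, lTMH×1, lTMh×1, lTmH×1, lTmh×1, ltMH×1, ltMh×1, ltmH×1, ltmh×1
LlTtmmHh gametes: LTmH×2, LTmh×2, LtmH×2, Ltmh×2, lTmH×2, lTmh×2, ltmH×2, ltmh×2
LlTtMmHh×LlTtmmHh grid (16·16=256): LLTTMmHH=2 LLTTMmHh=4 LLTTMmhh=2 LLTTmmHH=2 LLTTmmHh=4 LLTTmmhh=2 LLTtMmHH=4 LLTtMmHh=8 LLTtMmhh=4 LLTtmmHH=4 LLTtmmHh=8 LLTtmmhh=4 LLttMmHH=2 LLttMmHh=4 LLttMmhh=2 LLttmmHH=2 LLttmmHh=4 LLttmmhh=2 LlTTMmHH=4 LlTTMmHh=8 LlTTMmhh=4 LlTTmmHH=4 LlTTmmHh=8 LlTTmmhh=4 LlTtMmHH=8 LlTtMmHh=16 LlTtMmhh=8 LlTtmmHH=8 LlTtmmHh=16 LlTtmmhh=8 LlttMmHH=4 LlttMmHh=8 LlttMmhh=4 LlttmmHH=4 LlttmmHh=8 Llttmmhh=4 llTTMmHH=2 llTTMmHh=4 llTTMmhh=2 llTTmmHH=2 llTTmmHh=4 llTTmmhh=2 llTtMmHH=4 llTtMmHh=8 llTtMmhh=4 llTtmmHH=4 llTtmmHh=8 llTtmmhh=4 llttMmHH=2 llttMmHh=4 llttMmhh=2 llttmmHH=2 llttmmHh=4 llttmmhh=2
LLttmmHH hits 2/256; gcd=2; 2÷2/256÷2 = 1/128

P(LLttmmHH) = 1/128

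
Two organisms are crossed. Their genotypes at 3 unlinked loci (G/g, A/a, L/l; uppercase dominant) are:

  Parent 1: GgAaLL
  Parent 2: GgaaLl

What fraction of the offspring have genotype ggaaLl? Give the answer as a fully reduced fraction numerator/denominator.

P(ggaaLl) = 1/16

GgAaLL gametes: GAL×2, GaL×2, gAL×2, gaL×2
GgaaLl gametes: GaL×2, Gal×2, gaL×2, gal×2
GgAaLL×GgaaLl grid (8·8=64): GGAaLL=4 GGAaLl=4 GGaaLL=4 GGaaLl=4 GgAaLL=8 GgAaLl=8 GgaaLL=8 GgaaLl=8 ggAaLL=4 ggAaLl=4 ggaaLL=4 ggaaLl=4
ggaaLl hits 4/64; gcd=4; 4÷4/64÷4 = 1/16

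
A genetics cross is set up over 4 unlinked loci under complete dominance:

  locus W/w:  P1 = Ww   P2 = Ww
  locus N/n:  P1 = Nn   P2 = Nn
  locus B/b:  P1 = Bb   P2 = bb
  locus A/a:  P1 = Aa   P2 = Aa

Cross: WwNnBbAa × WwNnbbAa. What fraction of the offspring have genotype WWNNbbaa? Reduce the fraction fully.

P(WWNNbbaa) = 1/128

WwNnBbAa gametes: WNBA×1, WNBa×1, WNbA×1, WNba×1, WnBA×1, WnBa×1, WnbA×1, Wnba×1, wNBA×1, wNBa×1, wNbA×1, wNba×1, wnBA×1, wnBa×1, wnbA×1, wnba×1
WwNnbbAa gametes: WNbA×2, WNba×2, WnbA×2, Wnba×2, wNbA×2, wNba×2, wnbA×2, wnba×2
WwNnBbAa×WwNnbbAa grid (16·16=256): WWNNBbAA=2 WWNNBbAa=4 WWNNBbaa=2 WWNNbbAA=2 WWNNbbAa=4 WWNNbbaa=2 WWNnBbAA=4 WWNnBbAa=8 WWNnBbaa=4 WWNnbbAA=4 WWNnbbAa=8 WWNnbbaa=4 WWnnBbAA=2 WWnnBbAa=4 WWnnBbaa=2 WWnnbbAA=2 WWnnbbAa=4 WWnnbbaa=2 WwNNBbAA=4 WwNNBbAa=8 WwNNBbaa=4 WwNNbbAA=4 WwNNbbAa=8 WwNNbbaa=4 WwNnBbAA=8 WwNnBbAa=16 WwNnBbaa=8 WwNnbbAA=8 WwNnbbAa=16 WwNnbbaa=8 WwnnBbAA=4 WwnnBbAa=8 WwnnBbaa=4 WwnnbbAA=4 WwnnbbAa=8 Wwnnbbaa=4 wwNNBbAA=2 wwNNBbAa=4 wwNNBbaa=2 wwNNbbAA=2 wwNNbbAa=4 wwNNbbaa=2 wwNnBbAA=4 wwNnBbAa=8 wwNnBbaa=4 wwNnbbAA=4 wwNnbbAa=8 wwNnbbaa=4 wwnnBbAA=2 wwnnBbAa=4 wwnnBbaa=2 wwnnbbAA=2 wwnnbbAa=4 wwnnbbaa=2
WWNNbbaa hits 2/256; gcd=2; 2÷2/256÷2 = 1/128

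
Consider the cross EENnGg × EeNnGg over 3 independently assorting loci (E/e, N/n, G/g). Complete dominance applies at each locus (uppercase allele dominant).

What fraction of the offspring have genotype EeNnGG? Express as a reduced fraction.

EENnGg gametes: ENG×2, ENg×2, EnG×2, Eng×2
EeNnGg gametes: ENG×1, ENg×1, EnG×1, Eng×1, eNG×1, eNg×1, enG×1, eng×1
EENnGg×EeNnGg grid (8·8=64): EENNGG=2 EENNGg=4 EENNgg=2 EENnGG=4 EENnGg=8 EENngg=4 EEnnGG=2 EEnnGg=4 EEnngg=2 EeNNGG=2 EeNNGg=4 EeNNgg=2 EeNnGG=4 EeNnGg=8 EeNngg=4 EennGG=2 EennGg=4 Eenngg=2
EeNnGG hits 4/64; gcd=4; 4÷4/64÷4 = 1/16

P(EeNnGG) = 1/16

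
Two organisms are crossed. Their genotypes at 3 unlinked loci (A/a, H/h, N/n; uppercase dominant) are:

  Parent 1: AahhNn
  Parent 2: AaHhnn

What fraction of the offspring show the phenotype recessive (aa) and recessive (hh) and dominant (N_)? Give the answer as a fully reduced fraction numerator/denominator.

P(aa hh N_) = 1/16

AahhNn gametes: AhN×2, Ahn×2, ahN×2, ahn×2
AaHhnn gametes: AHn×2, Ahn×2, aHn×2, ahn×2
AahhNn×AaHhnn grid (8·8=64): AAHhNn=4 AAHhnn=4 AAhhNn=4 AAhhnn=4 AaHhNn=8 AaHhnn=8 AahhNn=8 Aahhnn=8 aaHhNn=4 aaHhnn=4 aahhNn=4 aahhnn=4
aa hh N_ hits 4/64; gcd=4; 4÷4/64÷4 = 1/16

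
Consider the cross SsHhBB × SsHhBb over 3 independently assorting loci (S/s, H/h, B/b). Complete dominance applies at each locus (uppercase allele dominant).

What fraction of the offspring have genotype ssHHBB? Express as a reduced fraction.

SsHhBB gametes: SHB×2, ShB×2, sHB×2, shB×2
SsHhBb gametes: SHB×1, SHb×1, ShB×1, Shb×1, sHB×1, sHb×1, shB×1, shb×1
SsHhBB×SsHhBb grid (8·8=64): SSHHBB=2 SSHHBb=2 SSHhBB=4 SSHhBb=4 SShhBB=2 SShhBb=2 SsHHBB=4 SsHHBb=4 SsHhBB=8 SsHhBb=8 SshhBB=4 SshhBb=4 ssHHBB=2 ssHHBb=2 ssHhBB=4 ssHhBb=4 sshhBB=2 sshhBb=2
ssHHBB hits 2/64; gcd=2; 2÷2/64÷2 = 1/32

P(ssHHBB) = 1/32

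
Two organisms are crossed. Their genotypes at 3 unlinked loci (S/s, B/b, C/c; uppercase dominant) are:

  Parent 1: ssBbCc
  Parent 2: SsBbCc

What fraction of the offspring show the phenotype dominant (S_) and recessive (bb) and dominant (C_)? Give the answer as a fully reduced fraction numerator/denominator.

ssBbCc gametes: sBC×2, sBc×2, sbC×2, sbc×2
SsBbCc gametes: SBC×1, SBc×1, SbC×1, Sbc×1, sBC×1, sBc×1, sbC×1, sbc×1
ssBbCc×SsBbCc grid (8·8=64): SsBBCC=2 SsBBCc=4 SsBBcc=2 SsBbCC=4 SsBbCc=8 SsBbcc=4 SsbbCC=2 SsbbCc=4 Ssbbcc=2 ssBBCC=2 ssBBCc=4 ssBBcc=2 ssBbCC=4 ssBbCc=8 ssBbcc=4 ssbbCC=2 ssbbCc=4 ssbbcc=2
S_ bb C_ hits 6/64; gcd=2; 6÷2/64÷2 = 3/32

P(S_ bb C_) = 3/32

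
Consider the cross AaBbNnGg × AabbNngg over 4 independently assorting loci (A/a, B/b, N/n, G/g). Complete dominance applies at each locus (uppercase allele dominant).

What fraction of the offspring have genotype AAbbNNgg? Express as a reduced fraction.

AaBbNnGg gametes: ABNG×1, ABNg×1, ABnG×1, ABng×1, AbNG×1, AbNg×1, AbnG×1, Abng×1, aBNG×1, aBNg×1, aBnG×1, aBng×1, abNG×1, abNg×1, abnG×1, abng×1
AabbNngg gametes: AbNg×4, Abng×4, abNg×4, abng×4
AaBbNnGg×AabbNngg grid (16·16=256): AABbNNGg=4 AABbNNgg=4 AABbNnGg=8 AABbNngg=8 AABbnnGg=4 AABbnngg=4 AAbbNNGg=4 AAbbNNgg=4 AAbbNnGg=8 AAbbNngg=8 AAbbnnGg=4 AAbbnngg=4 AaBbNNGg=8 AaBbNNgg=8 AaBbNnGg=16 AaBbNngg=16 AaBbnnGg=8 AaBbnngg=8 AabbNNGg=8 AabbNNgg=8 AabbNnGg=16 AabbNngg=16 AabbnnGg=8 Aabbnngg=8 aaBbNNGg=4 aaBbNNgg=4 aaBbNnGg=8 aaBbNngg=8 aaBbnnGg=4 aaBbnngg=4 aabbNNGg=4 aabbNNgg=4 aabbNnGg=8 aabbNngg=8 aabbnnGg=4 aabbnngg=4
AAbbNNgg hits 4/256; gcd=4; 4÷4/256÷4 = 1/64

P(AAbbNNgg) = 1/64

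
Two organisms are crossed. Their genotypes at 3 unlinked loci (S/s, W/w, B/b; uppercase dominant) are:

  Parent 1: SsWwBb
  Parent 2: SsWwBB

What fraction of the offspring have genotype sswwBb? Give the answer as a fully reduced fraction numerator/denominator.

P(sswwBb) = 1/32

SsWwBb gametes: SWB×1, SWb×1, SwB×1, Swb×1, sWB×1, sWb×1, swB×1, swb×1
SsWwBB gametes: SWB×2, SwB×2, sWB×2, swB×2
SsWwBb×SsWwBB grid (8·8=64): SSWWBB=2 SSWWBb=2 SSWwBB=4 SSWwBb=4 SSwwBB=2 SSwwBb=2 SsWWBB=4 SsWWBb=4 SsWwBB=8 SsWwBb=8 SswwBB=4 SswwBb=4 ssWWBB=2 ssWWBb=2 ssWwBB=4 ssWwBb=4 sswwBB=2 sswwBb=2
sswwBb hits 2/64; gcd=2; 2÷2/64÷2 = 1/32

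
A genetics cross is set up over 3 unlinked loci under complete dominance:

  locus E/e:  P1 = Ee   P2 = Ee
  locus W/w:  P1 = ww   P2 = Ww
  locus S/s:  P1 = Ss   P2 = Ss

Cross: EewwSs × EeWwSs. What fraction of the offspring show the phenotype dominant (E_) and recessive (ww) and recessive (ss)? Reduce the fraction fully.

P(E_ ww ss) = 3/32

EewwSs gametes: EwS×2, Ews×2, ewS×2, ews×2
EeWwSs gametes: EWS×1, EWs×1, EwS×1, Ews×1, eWS×1, eWs×1, ewS×1, ews×1
EewwSs×EeWwSs grid (8·8=64): EEWwSS=2 EEWwSs=4 EEWwss=2 EEwwSS=2 EEwwSs=4 EEwwss=2 EeWwSS=4 EeWwSs=8 EeWwss=4 EewwSS=4 EewwSs=8 Eewwss=4 eeWwSS=2 eeWwSs=4 eeWwss=2 eewwSS=2 eewwSs=4 eewwss=2
E_ ww ss hits 6/64; gcd=2; 6÷2/64÷2 = 3/32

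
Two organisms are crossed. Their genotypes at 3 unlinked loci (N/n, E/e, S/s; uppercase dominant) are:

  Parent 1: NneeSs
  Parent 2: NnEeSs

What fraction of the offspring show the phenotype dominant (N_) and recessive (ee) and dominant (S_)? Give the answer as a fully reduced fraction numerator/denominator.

NneeSs gametes: NeS×2, Nes×2, neS×2, nes×2
NnEeSs gametes: NES×1, NEs×1, NeS×1, Nes×1, nES×1, nEs×1, neS×1, nes×1
NneeSs×NnEeSs grid (8·8=64): NNEeSS=2 NNEeSs=4 NNEess=2 NNeeSS=2 NNeeSs=4 NNeess=2 NnEeSS=4 NnEeSs=8 NnEess=4 NneeSS=4 NneeSs=8 Nneess=4 nnEeSS=2 nnEeSs=4 nnEess=2 nneeSS=2 nneeSs=4 nneess=2
N_ ee S_ hits 18/64; gcd=2; 18÷2/64÷2 = 9/32

P(N_ ee S_) = 9/32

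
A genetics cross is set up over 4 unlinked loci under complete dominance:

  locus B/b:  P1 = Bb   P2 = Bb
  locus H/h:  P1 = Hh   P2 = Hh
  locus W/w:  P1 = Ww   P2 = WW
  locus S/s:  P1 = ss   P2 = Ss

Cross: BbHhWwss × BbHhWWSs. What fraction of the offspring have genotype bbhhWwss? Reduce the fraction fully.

P(bbhhWwss) = 1/64

BbHhWwss gametes: BHWs×2, BHws×2, BhWs×2, Bhws×2, bHWs×2, bHws×2, bhWs×2, bhws×2
BbHhWWSs gametes: BHWS×2, BHWs×2, BhWS×2, BhWs×2, bHWS×2, bHWs×2, bhWS×2, bhWs×2
BbHhWwss×BbHhWWSs grid (16·16=256): BBHHWWSs=4 BBHHWWss=4 BBHHWwSs=4 BBHHWwss=4 BBHhWWSs=8 BBHhWWss=8 BBHhWwSs=8 BBHhWwss=8 BBhhWWSs=4 BBhhWWss=4 BBhhWwSs=4 BBhhWwss=4 BbHHWWSs=8 BbHHWWss=8 BbHHWwSs=8 BbHHWwss=8 BbHhWWSs=16 BbHhWWss=16 BbHhWwSs=16 BbHhWwss=16 BbhhWWSs=8 BbhhWWss=8 BbhhWwSs=8 BbhhWwss=8 bbHHWWSs=4 bbHHWWss=4 bbHHWwSs=4 bbHHWwss=4 bbHhWWSs=8 bbHhWWss=8 bbHhWwSs=8 bbHhWwss=8 bbhhWWSs=4 bbhhWWss=4 bbhhWwSs=4 bbhhWwss=4
bbhhWwss hits 4/256; gcd=4; 4÷4/256÷4 = 1/64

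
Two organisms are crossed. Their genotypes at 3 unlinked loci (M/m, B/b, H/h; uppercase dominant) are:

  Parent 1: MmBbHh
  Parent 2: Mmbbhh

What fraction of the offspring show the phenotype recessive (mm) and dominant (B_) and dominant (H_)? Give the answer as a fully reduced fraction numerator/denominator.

MmBbHh gametes: MBH×1, MBh×1, MbH×1, Mbh×1, mBH×1, mBh×1, mbH×1, mbh×1
Mmbbhh gametes: Mbh×4, mbh×4
MmBbHh×Mmbbhh grid (8·8=64): MMBbHh=4 MMBbhh=4 MMbbHh=4 MMbbhh=4 MmBbHh=8 MmBbhh=8 MmbbHh=8 Mmbbhh=8 mmBbHh=4 mmBbhh=4 mmbbHh=4 mmbbhh=4
mm B_ H_ hits 4/64; gcd=4; 4÷4/64÷4 = 1/16

P(mm B_ H_) = 1/16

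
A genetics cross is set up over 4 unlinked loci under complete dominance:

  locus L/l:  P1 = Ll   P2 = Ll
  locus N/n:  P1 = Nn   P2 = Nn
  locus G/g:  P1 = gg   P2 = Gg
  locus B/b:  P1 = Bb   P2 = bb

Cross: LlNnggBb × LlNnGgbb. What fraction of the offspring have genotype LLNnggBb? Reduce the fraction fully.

P(LLNnggBb) = 1/32

LlNnggBb gametes: LNgB×2, LNgb×2, LngB×2, Lngb×2, lNgB×2, lNgb×2, lngB×2, lngb×2
LlNnGgbb gametes: LNGb×2, LNgb×2, LnGb×2, Lngb×2, lNGb×2, lNgb×2, lnGb×2, lngb×2
LlNnggBb×LlNnGgbb grid (16·16=256): LLNNGgBb=4 LLNNGgbb=4 LLNNggBb=4 LLNNggbb=4 LLNnGgBb=8 LLNnGgbb=8 LLNnggBb=8 LLNnggbb=8 LLnnGgBb=4 LLnnGgbb=4 LLnnggBb=4 LLnnggbb=4 LlNNGgBb=8 LlNNGgbb=8 LlNNggBb=8 LlNNggbb=8 LlNnGgBb=16 LlNnGgbb=16 LlNnggBb=16 LlNnggbb=16 LlnnGgBb=8 LlnnGgbb=8 LlnnggBb=8 Llnnggbb=8 llNNGgBb=4 llNNGgbb=4 llNNggBb=4 llNNggbb=4 llNnGgBb=8 llNnGgbb=8 llNnggBb=8 llNnggbb=8 llnnGgBb=4 llnnGgbb=4 llnnggBb=4 llnnggbb=4
LLNnggBb hits 8/256; gcd=8; 8÷8/256÷8 = 1/32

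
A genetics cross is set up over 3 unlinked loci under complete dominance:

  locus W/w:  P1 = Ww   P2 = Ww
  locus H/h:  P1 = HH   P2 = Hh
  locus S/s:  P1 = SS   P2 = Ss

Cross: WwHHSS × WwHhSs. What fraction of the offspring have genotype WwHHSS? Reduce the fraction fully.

P(WwHHSS) = 1/8

WwHHSS gametes: WHS×4, wHS×4
WwHhSs gametes: WHS×1, WHs×1, WhS×1, Whs×1, wHS×1, wHs×1, whS×1, whs×1
WwHHSS×WwHhSs grid (8·8=64): WWHHSS=4 WWHHSs=4 WWHhSS=4 WWHhSs=4 WwHHSS=8 WwHHSs=8 WwHhSS=8 WwHhSs=8 wwHHSS=4 wwHHSs=4 wwHhSS=4 wwHhSs=4
WwHHSS hits 8/64; gcd=8; 8÷8/64÷8 = 1/8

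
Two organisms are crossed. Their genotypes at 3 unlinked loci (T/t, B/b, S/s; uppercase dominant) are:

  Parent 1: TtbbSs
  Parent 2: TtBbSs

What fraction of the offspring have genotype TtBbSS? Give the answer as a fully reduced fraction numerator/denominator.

P(TtBbSS) = 1/16

TtbbSs gametes: TbS×2, Tbs×2, tbS×2, tbs×2
TtBbSs gametes: TBS×1, TBs×1, TbS×1, Tbs×1, tBS×1, tBs×1, tbS×1, tbs×1
TtbbSs×TtBbSs grid (8·8=64): TTBbSS=2 TTBbSs=4 TTBbss=2 TTbbSS=2 TTbbSs=4 TTbbss=2 TtBbSS=4 TtBbSs=8 TtBbss=4 TtbbSS=4 TtbbSs=8 Ttbbss=4 ttBbSS=2 ttBbSs=4 ttBbss=2 ttbbSS=2 ttbbSs=4 ttbbss=2
TtBbSS hits 4/64; gcd=4; 4÷4/64÷4 = 1/16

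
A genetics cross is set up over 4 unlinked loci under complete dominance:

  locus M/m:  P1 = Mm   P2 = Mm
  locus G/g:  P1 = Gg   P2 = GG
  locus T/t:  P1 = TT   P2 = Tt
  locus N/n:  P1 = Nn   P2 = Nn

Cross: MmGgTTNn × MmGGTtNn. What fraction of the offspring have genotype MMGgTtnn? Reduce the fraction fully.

MmGgTTNn gametes: MGTN×2, MGTn×2, MgTN×2, MgTn×2, mGTN×2, mGTn×2, mgTN×2, mgTn×2
MmGGTtNn gametes: MGTN×2, MGTn×2, MGtN×2, MGtn×2, mGTN×2, mGTn×2, mGtN×2, mGtn×2
MmGgTTNn×MmGGTtNn grid (16·16=256): MMGGTTNN=4 MMGGTTNn=8 MMGGTTnn=4 MMGGTtNN=4 MMGGTtNn=8 MMGGTtnn=4 MMGgTTNN=4 MMGgTTNn=8 MMGgTTnn=4 MMGgTtNN=4 MMGgTtNn=8 MMGgTtnn=4 MmGGTTNN=8 MmGGTTNn=16 MmGGTTnn=8 MmGGTtNN=8 MmGGTtNn=16 MmGGTtnn=8 MmGgTTNN=8 MmGgTTNn=16 MmGgTTnn=8 MmGgTtNN=8 MmGgTtNn=16 MmGgTtnn=8 mmGGTTNN=4 mmGGTTNn=8 mmGGTTnn=4 mmGGTtNN=4 mmGGTtNn=8 mmGGTtnn=4 mmGgTTNN=4 mmGgTTNn=8 mmGgTTnn=4 mmGgTtNN=4 mmGgTtNn=8 mmGgTtnn=4
MMGgTtnn hits 4/256; gcd=4; 4÷4/256÷4 = 1/64

P(MMGgTtnn) = 1/64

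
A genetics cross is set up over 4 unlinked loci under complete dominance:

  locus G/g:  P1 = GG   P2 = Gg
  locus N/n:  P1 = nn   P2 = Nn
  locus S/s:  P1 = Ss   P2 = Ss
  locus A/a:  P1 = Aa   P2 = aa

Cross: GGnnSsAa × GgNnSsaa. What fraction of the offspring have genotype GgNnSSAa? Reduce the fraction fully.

P(GgNnSSAa) = 1/32

GGnnSsAa gametes: GnSA×4, GnSa×4, GnsA×4, Gnsa×4
GgNnSsaa gametes: GNSa×2, GNsa×2, GnSa×2, Gnsa×2, gNSa×2, gNsa×2, gnSa×2, gnsa×2
GGnnSsAa×GgNnSsaa grid (16·16=256): GGNnSSAa=8 GGNnSSaa=8 GGNnSsAa=16 GGNnSsaa=16 GGNnssAa=8 GGNnssaa=8 GGnnSSAa=8 GGnnSSaa=8 GGnnSsAa=16 GGnnSsaa=16 GGnnssAa=8 GGnnssaa=8 GgNnSSAa=8 GgNnSSaa=8 GgNnSsAa=16 GgNnSsaa=16 GgNnssAa=8 GgNnssaa=8 GgnnSSAa=8 GgnnSSaa=8 GgnnSsAa=16 GgnnSsaa=16 GgnnssAa=8 Ggnnssaa=8
GgNnSSAa hits 8/256; gcd=8; 8÷8/256÷8 = 1/32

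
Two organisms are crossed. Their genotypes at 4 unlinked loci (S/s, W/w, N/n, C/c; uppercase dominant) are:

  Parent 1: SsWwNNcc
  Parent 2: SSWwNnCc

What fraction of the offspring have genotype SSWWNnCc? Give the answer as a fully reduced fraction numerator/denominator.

SsWwNNcc gametes: SWNc×4, SwNc×4, sWNc×4, swNc×4
SSWwNnCc gametes: SWNC×2, SWNc×2, SWnC×2, SWnc×2, SwNC×2, SwNc×2, SwnC×2, Swnc×2
SsWwNNcc×SSWwNnCc grid (16·16=256): SSWWNNCc=8 SSWWNNcc=8 SSWWNnCc=8 SSWWNncc=8 SSWwNNCc=16 SSWwNNcc=16 SSWwNnCc=16 SSWwNncc=16 SSwwNNCc=8 SSwwNNcc=8 SSwwNnCc=8 SSwwNncc=8 SsWWNNCc=8 SsWWNNcc=8 SsWWNnCc=8 SsWWNncc=8 SsWwNNCc=16 SsWwNNcc=16 SsWwNnCc=16 SsWwNncc=16 SswwNNCc=8 SswwNNcc=8 SswwNnCc=8 SswwNncc=8
SSWWNnCc hits 8/256; gcd=8; 8÷8/256÷8 = 1/32

P(SSWWNnCc) = 1/32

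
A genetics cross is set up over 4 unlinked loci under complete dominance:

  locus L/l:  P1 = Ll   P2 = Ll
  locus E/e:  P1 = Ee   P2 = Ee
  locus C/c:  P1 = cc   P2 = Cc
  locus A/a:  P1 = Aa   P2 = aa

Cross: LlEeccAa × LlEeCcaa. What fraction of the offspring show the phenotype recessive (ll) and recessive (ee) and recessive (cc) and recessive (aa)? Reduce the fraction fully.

P(ll ee cc aa) = 1/64

LlEeccAa gametes: LEcA×2, LEca×2, LecA×2, Leca×2, lEcA×2, lEca×2, lecA×2, leca×2
LlEeCcaa gametes: LECa×2, LEca×2, LeCa×2, Leca×2, lECa×2, lEca×2, leCa×2, leca×2
LlEeccAa×LlEeCcaa grid (16·16=256): LLEECcAa=4 LLEECcaa=4 LLEEccAa=4 LLEEccaa=4 LLEeCcAa=8 LLEeCcaa=8 LLEeccAa=8 LLEeccaa=8 LLeeCcAa=4 LLeeCcaa=4 LLeeccAa=4 LLeeccaa=4 LlEECcAa=8 LlEECcaa=8 LlEEccAa=8 LlEEccaa=8 LlEeCcAa=16 LlEeCcaa=16 LlEeccAa=16 LlEeccaa=16 LleeCcAa=8 LleeCcaa=8 LleeccAa=8 Lleeccaa=8 llEECcAa=4 llEECcaa=4 llEEccAa=4 llEEccaa=4 llEeCcAa=8 llEeCcaa=8 llEeccAa=8 llEeccaa=8 lleeCcAa=4 lleeCcaa=4 lleeccAa=4 lleeccaa=4
ll ee cc aa hits 4/256; gcd=4; 4÷4/256÷4 = 1/64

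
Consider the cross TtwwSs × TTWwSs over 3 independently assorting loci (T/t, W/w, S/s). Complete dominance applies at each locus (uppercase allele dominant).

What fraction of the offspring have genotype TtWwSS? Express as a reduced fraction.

TtwwSs gametes: TwS×2, Tws×2, twS×2, tws×2
TTWwSs gametes: TWS×2, TWs×2, TwS×2, Tws×2
TtwwSs×TTWwSs grid (8·8=64): TTWwSS=4 TTWwSs=8 TTWwss=4 TTwwSS=4 TTwwSs=8 TTwwss=4 TtWwSS=4 TtWwSs=8 TtWwss=4 TtwwSS=4 TtwwSs=8 Ttwwss=4
TtWwSS hits 4/64; gcd=4; 4÷4/64÷4 = 1/16

P(TtWwSS) = 1/16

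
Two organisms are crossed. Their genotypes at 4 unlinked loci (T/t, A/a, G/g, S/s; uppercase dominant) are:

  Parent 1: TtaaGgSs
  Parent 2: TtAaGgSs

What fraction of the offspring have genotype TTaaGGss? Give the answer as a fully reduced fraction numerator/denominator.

TtaaGgSs gametes: TaGS×2, TaGs×2, TagS×2, Tags×2, taGS×2, taGs×2, tagS×2, tags×2
TtAaGgSs gametes: TAGS×1, TAGs×1, TAgS×1, TAgs×1, TaGS×1, TaGs×1, TagS×1, Tags×1, tAGS×1, tAGs×1, tAgS×1, tAgs×1, taGS×1, taGs×1, tagS×1, tags×1
TtaaGgSs×TtAaGgSs grid (16·16=256): TTAaGGSS=2 TTAaGGSs=4 TTAaGGss=2 TTAaGgSS=4 TTAaGgSs=8 TTAaGgss=4 TTAaggSS=2 TTAaggSs=4 TTAaggss=2 TTaaGGSS=2 TTaaGGSs=4 TTaaGGss=2 TTaaGgSS=4 TTaaGgSs=8 TTaaGgss=4 TTaaggSS=2 TTaaggSs=4 TTaaggss=2 TtAaGGSS=4 TtAaGGSs=8 TtAaGGss=4 TtAaGgSS=8 TtAaGgSs=16 TtAaGgss=8 TtAaggSS=4 TtAaggSs=8 TtAaggss=4 TtaaGGSS=4 TtaaGGSs=8 TtaaGGss=4 TtaaGgSS=8 TtaaGgSs=16 TtaaGgss=8 TtaaggSS=4 TtaaggSs=8 Ttaaggss=4 ttAaGGSS=2 ttAaGGSs=4 ttAaGGss=2 ttAaGgSS=4 ttAaGgSs=8 ttAaGgss=4 ttAaggSS=2 ttAaggSs=4 ttAaggss=2 ttaaGGSS=2 ttaaGGSs=4 ttaaGGss=2 ttaaGgSS=4 ttaaGgSs=8 ttaaGgss=4 ttaaggSS=2 ttaaggSs=4 ttaaggss=2
TTaaGGss hits 2/256; gcd=2; 2÷2/256÷2 = 1/128

P(TTaaGGss) = 1/128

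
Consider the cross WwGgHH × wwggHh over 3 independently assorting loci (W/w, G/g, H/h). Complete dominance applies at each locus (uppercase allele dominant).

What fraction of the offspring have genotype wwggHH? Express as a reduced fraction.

WwGgHH gametes: WGH×2, WgH×2, wGH×2, wgH×2
wwggHh gametes: wgH×4, wgh×4
WwGgHH×wwggHh grid (8·8=64): WwGgHH=8 WwGgHh=8 WwggHH=8 WwggHh=8 wwGgHH=8 wwGgHh=8 wwggHH=8 wwggHh=8
wwggHH hits 8/64; gcd=8; 8÷8/64÷8 = 1/8

P(wwggHH) = 1/8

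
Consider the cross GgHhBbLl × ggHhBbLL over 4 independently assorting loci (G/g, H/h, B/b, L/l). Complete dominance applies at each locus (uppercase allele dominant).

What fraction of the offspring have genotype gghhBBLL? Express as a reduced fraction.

GgHhBbLl gametes: GHBL×1, GHBl×1, GHbL×1, GHbl×1, GhBL×1, GhBl×1, GhbL×1, Ghbl×1, gHBL×1, gHBl×1, gHbL×1, gHbl×1, ghBL×1, ghBl×1, ghbL×1, ghbl×1
ggHhBbLL gametes: gHBL×4, gHbL×4, ghBL×4, ghbL×4
GgHhBbLl×ggHhBbLL grid (16·16=256): GgHHBBLL=4 GgHHBBLl=4 GgHHBbLL=8 GgHHBbLl=8 GgHHbbLL=4 GgHHbbLl=4 GgHhBBLL=8 GgHhBBLl=8 GgHhBbLL=16 GgHhBbLl=16 GgHhbbLL=8 GgHhbbLl=8 GghhBBLL=4 GghhBBLl=4 GghhBbLL=8 GghhBbLl=8 GghhbbLL=4 GghhbbLl=4 ggHHBBLL=4 ggHHBBLl=4 ggHHBbLL=8 ggHHBbLl=8 ggHHbbLL=4 ggHHbbLl=4 ggHhBBLL=8 ggHhBBLl=8 ggHhBbLL=16 ggHhBbLl=16 ggHhbbLL=8 ggHhbbLl=8 gghhBBLL=4 gghhBBLl=4 gghhBbLL=8 gghhBbLl=8 gghhbbLL=4 gghhbbLl=4
gghhBBLL hits 4/256; gcd=4; 4÷4/256÷4 = 1/64

P(gghhBBLL) = 1/64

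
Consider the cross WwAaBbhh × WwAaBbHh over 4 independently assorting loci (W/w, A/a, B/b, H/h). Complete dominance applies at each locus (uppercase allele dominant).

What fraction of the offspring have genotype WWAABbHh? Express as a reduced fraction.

P(WWAABbHh) = 1/64

WwAaBbhh gametes: WABh×2, WAbh×2, WaBh×2, Wabh×2, wABh×2, wAbh×2, waBh×2, wabh×2
WwAaBbHh gametes: WABH×1, WABh×1, WAbH×1, WAbh×1, WaBH×1, WaBh×1, WabH×1, Wabh×1, wABH×1, wABh×1, wAbH×1, wAbh×1, waBH×1, waBh×1, wabH×1, wabh×1
WwAaBbhh×WwAaBbHh grid (16·16=256): WWAABBHh=2 WWAABBhh=2 WWAABbHh=4 WWAABbhh=4 WWAAbbHh=2 WWAAbbhh=2 WWAaBBHh=4 WWAaBBhh=4 WWAaBbHh=8 WWAaBbhh=8 WWAabbHh=4 WWAabbhh=4 WWaaBBHh=2 WWaaBBhh=2 WWaaBbHh=4 WWaaBbhh=4 WWaabbHh=2 WWaabbhh=2 WwAABBHh=4 WwAABBhh=4 WwAABbHh=8 WwAABbhh=8 WwAAbbHh=4 WwAAbbhh=4 WwAaBBHh=8 WwAaBBhh=8 WwAaBbHh=16 WwAaBbhh=16 WwAabbHh=8 WwAabbhh=8 WwaaBBHh=4 WwaaBBhh=4 WwaaBbHh=8 WwaaBbhh=8 WwaabbHh=4 Wwaabbhh=4 wwAABBHh=2 wwAABBhh=2 wwAABbHh=4 wwAABbhh=4 wwAAbbHh=2 wwAAbbhh=2 wwAaBBHh=4 wwAaBBhh=4 wwAaBbHh=8 wwAaBbhh=8 wwAabbHh=4 wwAabbhh=4 wwaaBBHh=2 wwaaBBhh=2 wwaaBbHh=4 wwaaBbhh=4 wwaabbHh=2 wwaabbhh=2
WWAABbHh hits 4/256; gcd=4; 4÷4/256÷4 = 1/64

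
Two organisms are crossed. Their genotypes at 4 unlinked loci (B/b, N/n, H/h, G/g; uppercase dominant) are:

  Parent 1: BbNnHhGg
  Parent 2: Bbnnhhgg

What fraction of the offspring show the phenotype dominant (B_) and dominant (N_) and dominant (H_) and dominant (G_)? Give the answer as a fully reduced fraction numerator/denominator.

P(B_ N_ H_ G_) = 3/32

BbNnHhGg gametes: BNHG×1, BNHg×1, BNhG×1, BNhg×1, BnHG×1, BnHg×1, BnhG×1, Bnhg×1, bNHG×1, bNHg×1, bNhG×1, bNhg×1, bnHG×1, bnHg×1, bnhG×1, bnhg×1
Bbnnhhgg gametes: Bnhg×8, bnhg×8
BbNnHhGg×Bbnnhhgg grid (16·16=256): BBNnHhGg=8 BBNnHhgg=8 BBNnhhGg=8 BBNnhhgg=8 BBnnHhGg=8 BBnnHhgg=8 BBnnhhGg=8 BBnnhhgg=8 BbNnHhGg=16 BbNnHhgg=16 BbNnhhGg=16 BbNnhhgg=16 BbnnHhGg=16 BbnnHhgg=16 BbnnhhGg=16 Bbnnhhgg=16 bbNnHhGg=8 bbNnHhgg=8 bbNnhhGg=8 bbNnhhgg=8 bbnnHhGg=8 bbnnHhgg=8 bbnnhhGg=8 bbnnhhgg=8
B_ N_ H_ G_ hits 24/256; gcd=8; 24÷8/256÷8 = 3/32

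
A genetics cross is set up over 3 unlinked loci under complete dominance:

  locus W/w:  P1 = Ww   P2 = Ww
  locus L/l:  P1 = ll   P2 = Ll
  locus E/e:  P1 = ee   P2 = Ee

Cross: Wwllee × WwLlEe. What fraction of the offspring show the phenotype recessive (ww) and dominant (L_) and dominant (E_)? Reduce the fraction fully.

P(ww L_ E_) = 1/16

Wwllee gametes: Wle×4, wle×4
WwLlEe gametes: WLE×1, WLe×1, WlE×1, Wle×1, wLE×1, wLe×1, wlE×1, wle×1
Wwllee×WwLlEe grid (8·8=64): WWLlEe=4 WWLlee=4 WWllEe=4 WWllee=4 WwLlEe=8 WwLlee=8 WwllEe=8 Wwllee=8 wwLlEe=4 wwLlee=4 wwllEe=4 wwllee=4
ww L_ E_ hits 4/64; gcd=4; 4÷4/64÷4 = 1/16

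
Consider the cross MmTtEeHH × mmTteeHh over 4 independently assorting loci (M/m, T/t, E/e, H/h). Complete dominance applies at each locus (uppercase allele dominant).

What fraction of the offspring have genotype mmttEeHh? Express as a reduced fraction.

P(mmttEeHh) = 1/32

MmTtEeHH gametes: MTEH×2, MTeH×2, MtEH×2, MteH×2, mTEH×2, mTeH×2, mtEH×2, mteH×2
mmTteeHh gametes: mTeH×4, mTeh×4, mteH×4, mteh×4
MmTtEeHH×mmTteeHh grid (16·16=256): MmTTEeHH=8 MmTTEeHh=8 MmTTeeHH=8 MmTTeeHh=8 MmTtEeHH=16 MmTtEeHh=16 MmTteeHH=16 MmTteeHh=16 MmttEeHH=8 MmttEeHh=8 MmtteeHH=8 MmtteeHh=8 mmTTEeHH=8 mmTTEeHh=8 mmTTeeHH=8 mmTTeeHh=8 mmTtEeHH=16 mmTtEeHh=16 mmTteeHH=16 mmTteeHh=16 mmttEeHH=8 mmttEeHh=8 mmtteeHH=8 mmtteeHh=8
mmttEeHh hits 8/256; gcd=8; 8÷8/256÷8 = 1/32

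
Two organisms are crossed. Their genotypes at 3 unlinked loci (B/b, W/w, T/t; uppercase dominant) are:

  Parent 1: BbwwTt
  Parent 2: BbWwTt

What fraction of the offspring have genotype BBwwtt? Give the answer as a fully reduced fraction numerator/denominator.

P(BBwwtt) = 1/32

BbwwTt gametes: BwT×2, Bwt×2, bwT×2, bwt×2
BbWwTt gametes: BWT×1, BWt×1, BwT×1, Bwt×1, bWT×1, bWt×1, bwT×1, bwt×1
BbwwTt×BbWwTt grid (8·8=64): BBWwTT=2 BBWwTt=4 BBWwtt=2 BBwwTT=2 BBwwTt=4 BBwwtt=2 BbWwTT=4 BbWwTt=8 BbWwtt=4 BbwwTT=4 BbwwTt=8 Bbwwtt=4 bbWwTT=2 bbWwTt=4 bbWwtt=2 bbwwTT=2 bbwwTt=4 bbwwtt=2
BBwwtt hits 2/64; gcd=2; 2÷2/64÷2 = 1/32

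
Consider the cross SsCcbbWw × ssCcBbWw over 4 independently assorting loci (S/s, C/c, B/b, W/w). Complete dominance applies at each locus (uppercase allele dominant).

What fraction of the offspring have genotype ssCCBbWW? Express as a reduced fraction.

P(ssCCBbWW) = 1/64

SsCcbbWw gametes: SCbW×2, SCbw×2, ScbW×2, Scbw×2, sCbW×2, sCbw×2, scbW×2, scbw×2
ssCcBbWw gametes: sCBW×2, sCBw×2, sCbW×2, sCbw×2, scBW×2, scBw×2, scbW×2, scbw×2
SsCcbbWw×ssCcBbWw grid (16·16=256): SsCCBbWW=4 SsCCBbWw=8 SsCCBbww=4 SsCCbbWW=4 SsCCbbWw=8 SsCCbbww=4 SsCcBbWW=8 SsCcBbWw=16 SsCcBbww=8 SsCcbbWW=8 SsCcbbWw=16 SsCcbbww=8 SsccBbWW=4 SsccBbWw=8 SsccBbww=4 SsccbbWW=4 SsccbbWw=8 Ssccbbww=4 ssCCBbWW=4 ssCCBbWw=8 ssCCBbww=4 ssCCbbWW=4 ssCCbbWw=8 ssCCbbww=4 ssCcBbWW=8 ssCcBbWw=16 ssCcBbww=8 ssCcbbWW=8 ssCcbbWw=16 ssCcbbww=8 ssccBbWW=4 ssccBbWw=8 ssccBbww=4 ssccbbWW=4 ssccbbWw=8 ssccbbww=4
ssCCBbWW hits 4/256; gcd=4; 4÷4/256÷4 = 1/64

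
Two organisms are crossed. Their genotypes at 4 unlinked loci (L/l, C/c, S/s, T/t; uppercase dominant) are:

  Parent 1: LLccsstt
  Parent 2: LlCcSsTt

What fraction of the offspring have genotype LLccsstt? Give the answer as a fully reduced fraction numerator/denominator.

P(LLccsstt) = 1/16

LLccsstt gametes: Lcst×16
LlCcSsTt gametes: LCST×1, LCSt×1, LCsT×1, LCst×1, LcST×1, LcSt×1, LcsT×1, Lcst×1, lCST×1, lCSt×1, lCsT×1, lCst×1, lcST×1, lcSt×1, lcsT×1, lcst×1
LLccsstt×LlCcSsTt grid (16·16=256): LLCcSsTt=16 LLCcSstt=16 LLCcssTt=16 LLCcsstt=16 LLccSsTt=16 LLccSstt=16 LLccssTt=16 LLccsstt=16 LlCcSsTt=16 LlCcSstt=16 LlCcssTt=16 LlCcsstt=16 LlccSsTt=16 LlccSstt=16 LlccssTt=16 Llccsstt=16
LLccsstt hits 16/256; gcd=16; 16÷16/256÷16 = 1/16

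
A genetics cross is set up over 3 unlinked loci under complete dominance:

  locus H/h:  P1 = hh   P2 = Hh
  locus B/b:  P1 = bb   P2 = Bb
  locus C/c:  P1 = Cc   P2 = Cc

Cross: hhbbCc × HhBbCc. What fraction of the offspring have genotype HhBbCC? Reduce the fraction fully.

hhbbCc gametes: hbC×4, hbc×4
HhBbCc gametes: HBC×1, HBc×1, HbC×1, Hbc×1, hBC×1, hBc×1, hbC×1, hbc×1
hhbbCc×HhBbCc grid (8·8=64): HhBbCC=4 HhBbCc=8 HhBbcc=4 HhbbCC=4 HhbbCc=8 Hhbbcc=4 hhBbCC=4 hhBbCc=8 hhBbcc=4 hhbbCC=4 hhbbCc=8 hhbbcc=4
HhBbCC hits 4/64; gcd=4; 4÷4/64÷4 = 1/16

P(HhBbCC) = 1/16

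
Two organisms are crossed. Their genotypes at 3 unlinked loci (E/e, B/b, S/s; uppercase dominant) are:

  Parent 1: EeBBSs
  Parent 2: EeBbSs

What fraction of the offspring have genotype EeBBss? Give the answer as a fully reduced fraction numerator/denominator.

P(EeBBss) = 1/16

EeBBSs gametes: EBS×2, EBs×2, eBS×2, eBs×2
EeBbSs gametes: EBS×1, EBs×1, EbS×1, Ebs×1, eBS×1, eBs×1, ebS×1, ebs×1
EeBBSs×EeBbSs grid (8·8=64): EEBBSS=2 EEBBSs=4 EEBBss=2 EEBbSS=2 EEBbSs=4 EEBbss=2 EeBBSS=4 EeBBSs=8 EeBBss=4 EeBbSS=4 EeBbSs=8 EeBbss=4 eeBBSS=2 eeBBSs=4 eeBBss=2 eeBbSS=2 eeBbSs=4 eeBbss=2
EeBBss hits 4/64; gcd=4; 4÷4/64÷4 = 1/16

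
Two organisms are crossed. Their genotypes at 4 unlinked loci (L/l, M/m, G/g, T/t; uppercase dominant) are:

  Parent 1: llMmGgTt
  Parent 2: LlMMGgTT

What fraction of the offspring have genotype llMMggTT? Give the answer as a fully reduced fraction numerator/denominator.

P(llMMggTT) = 1/32

llMmGgTt gametes: lMGT×2, lMGt×2, lMgT×2, lMgt×2, lmGT×2, lmGt×2, lmgT×2, lmgt×2
LlMMGgTT gametes: LMGT×4, LMgT×4, lMGT×4, lMgT×4
llMmGgTt×LlMMGgTT grid (16·16=256): LlMMGGTT=8 LlMMGGTt=8 LlMMGgTT=16 LlMMGgTt=16 LlMMggTT=8 LlMMggTt=8 LlMmGGTT=8 LlMmGGTt=8 LlMmGgTT=16 LlMmGgTt=16 LlMmggTT=8 LlMmggTt=8 llMMGGTT=8 llMMGGTt=8 llMMGgTT=16 llMMGgTt=16 llMMggTT=8 llMMggTt=8 llMmGGTT=8 llMmGGTt=8 llMmGgTT=16 llMmGgTt=16 llMmggTT=8 llMmggTt=8
llMMggTT hits 8/256; gcd=8; 8÷8/256÷8 = 1/32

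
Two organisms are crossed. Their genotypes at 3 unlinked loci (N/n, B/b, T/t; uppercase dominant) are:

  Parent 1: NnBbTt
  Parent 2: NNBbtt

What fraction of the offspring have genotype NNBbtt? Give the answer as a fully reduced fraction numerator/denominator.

NnBbTt gametes: NBT×1, NBt×1, NbT×1, Nbt×1, nBT×1, nBt×1, nbT×1, nbt×1
NNBbtt gametes: NBt×4, Nbt×4
NnBbTt×NNBbtt grid (8·8=64): NNBBTt=4 NNBBtt=4 NNBbTt=8 NNBbtt=8 NNbbTt=4 NNbbtt=4 NnBBTt=4 NnBBtt=4 NnBbTt=8 NnBbtt=8 NnbbTt=4 Nnbbtt=4
NNBbtt hits 8/64; gcd=8; 8÷8/64÷8 = 1/8

P(NNBbtt) = 1/8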